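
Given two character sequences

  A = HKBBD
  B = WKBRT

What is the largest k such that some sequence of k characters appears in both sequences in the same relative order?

One common subsequence of length 2: K [2,2], B [3,3]. The LCS DP gives dp[5][5] = 2, so this is optimal.

2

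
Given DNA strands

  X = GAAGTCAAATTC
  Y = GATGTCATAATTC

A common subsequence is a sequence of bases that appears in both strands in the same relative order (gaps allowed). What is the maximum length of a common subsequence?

Match G (X #1, Y #1) → A (X #2, Y #2) → G (X #4, Y #4) → T (X #5, Y #5) → C (X #6, Y #6) → A (X #7, Y #7) → A (X #8, Y #9) → A (X #9, Y #10) → T (X #10, Y #11) → T (X #11, Y #12) → C (X #12, Y #13) — 11 bases in the same relative order in both, and the DP table's final entry dp[12][13] is also 11, so no common subsequence is longer.

11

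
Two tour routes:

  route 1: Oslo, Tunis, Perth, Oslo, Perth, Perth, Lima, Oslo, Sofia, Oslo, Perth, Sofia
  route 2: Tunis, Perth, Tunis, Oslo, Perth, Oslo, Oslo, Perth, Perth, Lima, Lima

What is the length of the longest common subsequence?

7

Match Tunis at route 1[2]=route 2[1]; then Perth at route 1[3]=route 2[2]; then Oslo at route 1[4]=route 2[4]; then Perth at route 1[6]=route 2[5]; then Oslo at route 1[8]=route 2[6]; then Oslo at route 1[10]=route 2[7]; then Perth at route 1[11]=route 2[9] — 7 stops in the same relative order in both. dp[12][11] = 7 confirms this is the maximum.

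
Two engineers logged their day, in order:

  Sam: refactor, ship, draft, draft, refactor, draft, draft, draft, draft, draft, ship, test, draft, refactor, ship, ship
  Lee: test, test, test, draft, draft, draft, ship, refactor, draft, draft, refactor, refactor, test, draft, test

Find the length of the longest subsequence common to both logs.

Taking draft at Sam[3]=Lee[5], then draft at Sam[4]=Lee[6], then refactor at Sam[5]=Lee[8], then draft at Sam[6]=Lee[9], then draft at Sam[7]=Lee[10], then draft at Sam[10]=Lee[14], then test at Sam[12]=Lee[15] gives a common subsequence of length 7. Since dp[16][15] = 7, nothing longer is possible.

7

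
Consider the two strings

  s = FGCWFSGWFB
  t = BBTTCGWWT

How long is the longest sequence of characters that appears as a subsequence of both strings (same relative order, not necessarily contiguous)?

3

Let dp[i][j] be the LCS length of the first i characters of s and the first j characters of t. dp[i][j] = dp[i-1][j-1]+1 when the i-th and j-th characters match, else max(dp[i-1][j], dp[i][j-1]).
    ·  B  B  T  T  C  G  W  W  T
 ·  0  0  0  0  0  0  0  0  0  0
 F  0  0  0  0  0  0  0  0  0  0
 G  0  0  0  0  0  0  1  1  1  1
 C  0  0  0  0  0  1  1  1  1  1
 W  0  0  0  0  0  1  1  2  2  2
 F  0  0  0  0  0  1  1  2  2  2
 S  0  0  0  0  0  1  1  2  2  2
 G  0  0  0  0  0  1  2  2  2  2
 W  0  0  0  0  0  1  2  3  3  3
 F  0  0  0  0  0  1  2  3  3  3
 B  0  1  1  1  1  1  2  3  3  3
dp[10][9] = 3. One LCS (by backtracking along matches): GWW.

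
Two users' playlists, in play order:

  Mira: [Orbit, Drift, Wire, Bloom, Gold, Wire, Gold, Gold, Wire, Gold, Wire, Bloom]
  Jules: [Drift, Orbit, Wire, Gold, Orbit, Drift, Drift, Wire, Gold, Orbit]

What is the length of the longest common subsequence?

One common subsequence of length 5: Orbit (Mira #1, Jules #2); then Wire (Mira #3, Jules #3); then Gold (Mira #5, Jules #4); then Wire (Mira #6, Jules #8); then Gold (Mira #7, Jules #9). dp[12][10] = 5 confirms this is the maximum.

5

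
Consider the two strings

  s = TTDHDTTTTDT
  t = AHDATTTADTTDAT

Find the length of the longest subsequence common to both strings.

Match H [4,2], then D [5,3], then T [6,6], then T [7,7], then T [8,10], then T [9,11], then D [10,12], then T [11,14] — 8 characters in the same relative order in both, and the DP table's final entry dp[11][14] is also 8, so no common subsequence is longer.

8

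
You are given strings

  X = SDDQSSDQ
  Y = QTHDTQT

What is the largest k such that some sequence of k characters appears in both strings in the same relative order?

3

Match Q (X #4, Y #1) → D (X #7, Y #4) → Q (X #8, Y #6) — 3 characters in the same relative order in both, and the DP table's final entry dp[8][7] is also 3, so no common subsequence is longer.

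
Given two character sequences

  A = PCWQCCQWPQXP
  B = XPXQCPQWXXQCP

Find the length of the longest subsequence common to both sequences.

7

Pick P at A[1]=B[2], Q at A[4]=B[4], C at A[5]=B[5], Q at A[7]=B[7], W at A[8]=B[8], Q at A[10]=B[11], P at A[12]=B[13]; all 7 characters appear in both, in order. The LCS DP gives dp[12][13] = 7, so this is optimal.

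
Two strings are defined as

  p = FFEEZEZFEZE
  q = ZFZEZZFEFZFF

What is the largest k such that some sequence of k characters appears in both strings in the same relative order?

7

Let dp[i][j] be the LCS length of the first i characters of p and the first j characters of q. dp[i][j] = dp[i-1][j-1]+1 when the i-th and j-th characters match, else max(dp[i-1][j], dp[i][j-1]).
    ·  Z  F  Z  E  Z  Z  F  E  F  Z  F  F
 ·  0  0  0  0  0  0  0  0  0  0  0  0  0
 F  0  0  1  1  1  1  1  1  1  1  1  1  1
 F  0  0  1  1  1  1  1  2  2  2  2  2  2
 E  0  0  1  1  2  2  2  2  3  3  3  3  3
 E  0  0  1  1  2  2  2  2  3  3  3  3  3
 Z  0  1  1  2  2  3  3  3  3  3  4  4  4
 E  0  1  1  2  3  3  3  3  4  4  4  4  4
 Z  0  1  1  2  3  4  4  4  4  4  5  5  5
 F  0  1  2  2  3  4  4  5  5  5  5  6  6
 E  0  1  2  2  3  4  4  5  6  6  6  6  6
 Z  0  1  2  3  3  4  5  5  6  6  7  7  7
 E  0  1  2  3  4  4  5  5  6  6  7  7  7
dp[11][12] = 7. One LCS (by backtracking along matches): FEZZFEZ.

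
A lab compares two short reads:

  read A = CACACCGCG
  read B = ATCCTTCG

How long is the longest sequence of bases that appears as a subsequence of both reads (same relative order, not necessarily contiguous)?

Match A [2,1], then C [3,3], then C [5,4], then C [8,7], then G [9,8] — 5 bases in the same relative order in both, and the DP table's final entry dp[9][8] is also 5, so no common subsequence is longer.

5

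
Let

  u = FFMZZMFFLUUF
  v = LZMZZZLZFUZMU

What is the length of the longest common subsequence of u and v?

6

Pick M (u #3, v #3) → Z (u #4, v #6) → Z (u #5, v #8) → F (u #8, v #9) → U (u #10, v #10) → U (u #11, v #13); all 6 characters appear in both, in order. Since dp[12][13] = 6, nothing longer is possible.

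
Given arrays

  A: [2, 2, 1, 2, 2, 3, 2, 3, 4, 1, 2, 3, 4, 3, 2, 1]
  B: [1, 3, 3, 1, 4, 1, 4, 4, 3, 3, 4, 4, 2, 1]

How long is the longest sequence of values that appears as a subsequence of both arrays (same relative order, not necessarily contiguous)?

Pick 1 [3,1], then 3 [6,2], then 3 [8,3], then 4 [9,5], then 1 [10,6], then 3 [12,10], then 4 [13,12], then 2 [15,13], then 1 [16,14]; all 9 values appear in both, in order. The LCS DP gives dp[16][14] = 9, so this is optimal.

9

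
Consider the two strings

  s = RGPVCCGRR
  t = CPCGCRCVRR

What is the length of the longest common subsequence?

5

One common subsequence of length 5: G (s #2, t #4), C (s #5, t #5), C (s #6, t #7), R (s #8, t #9), R (s #9, t #10). The LCS DP gives dp[9][10] = 5, so this is optimal.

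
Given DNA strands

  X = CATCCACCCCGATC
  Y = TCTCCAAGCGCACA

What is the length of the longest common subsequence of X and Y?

9

Pick C [1,2]; then T [3,3]; then C [4,4]; then C [5,5]; then A [6,7]; then C [7,9]; then C [8,11]; then C [10,13]; then A [12,14]; all 9 bases appear in both, in order. dp[14][14] = 9 confirms this is the maximum.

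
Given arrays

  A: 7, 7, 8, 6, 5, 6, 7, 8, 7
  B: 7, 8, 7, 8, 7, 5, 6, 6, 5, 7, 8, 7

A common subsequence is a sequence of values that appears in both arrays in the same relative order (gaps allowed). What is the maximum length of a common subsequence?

8

Taking 7 [1,1]; then 7 [2,3]; then 8 [3,4]; then 6 [4,8]; then 5 [5,9]; then 7 [7,10]; then 8 [8,11]; then 7 [9,12] gives a common subsequence of length 8. The LCS DP gives dp[9][12] = 8, so this is optimal.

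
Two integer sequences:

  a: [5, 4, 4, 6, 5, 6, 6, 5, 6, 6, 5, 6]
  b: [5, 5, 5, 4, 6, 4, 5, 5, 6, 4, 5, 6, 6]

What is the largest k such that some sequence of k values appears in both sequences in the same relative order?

Taking 5 [1,3]; then 4 [2,4]; then 4 [3,6]; then 5 [5,8]; then 6 [6,9]; then 5 [8,11]; then 6 [10,12]; then 6 [12,13] gives a common subsequence of length 8, and the DP table's final entry dp[12][13] is also 8, so no common subsequence is longer.

8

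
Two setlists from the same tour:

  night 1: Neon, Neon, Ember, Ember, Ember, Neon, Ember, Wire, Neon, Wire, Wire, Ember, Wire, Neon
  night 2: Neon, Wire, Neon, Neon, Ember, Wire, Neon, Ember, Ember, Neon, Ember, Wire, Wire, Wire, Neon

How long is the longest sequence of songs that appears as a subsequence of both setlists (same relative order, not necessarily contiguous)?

11

One common subsequence of length 11: Neon [1,3], then Neon [2,4], then Ember [3,5], then Ember [4,8], then Ember [5,9], then Neon [6,10], then Ember [7,11], then Wire [10,12], then Wire [11,13], then Wire [13,14], then Neon [14,15]. dp[14][15] = 11 confirms this is the maximum.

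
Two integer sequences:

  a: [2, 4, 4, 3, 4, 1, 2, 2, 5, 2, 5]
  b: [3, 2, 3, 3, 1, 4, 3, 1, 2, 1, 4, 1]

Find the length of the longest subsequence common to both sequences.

5

Let dp[i][j] be the LCS length of the first i values of a and the first j values of b. dp[i][j] = dp[i-1][j-1]+1 when the i-th and j-th values match, else max(dp[i-1][j], dp[i][j-1]).
    ·  3  2  3  3  1  4  3  1  2  1  4  1
 ·  0  0  0  0  0  0  0  0  0  0  0  0  0
 2  0  0  1  1  1  1  1  1  1  1  1  1  1
 4  0  0  1  1  1  1  2  2  2  2  2  2  2
 4  0  0  1  1  1  1  2  2  2  2  2  3  3
 3  0  1  1  2  2  2  2  3  3  3  3  3  3
 4  0  1  1  2  2  2  3  3  3  3  3  4  4
 1  0  1  1  2  2  3  3  3  4  4  4  4  5
 2  0  1  2  2  2  3  3  3  4  5  5  5  5
 2  0  1  2  2  2  3  3  3  4  5  5  5  5
 5  0  1  2  2  2  3  3  3  4  5  5  5  5
 2  0  1  2  2  2  3  3  3  4  5  5  5  5
 5  0  1  2  2  2  3  3  3  4  5  5  5  5
dp[11][12] = 5. One LCS (by backtracking along matches): 2, 4, 3, 4, 1.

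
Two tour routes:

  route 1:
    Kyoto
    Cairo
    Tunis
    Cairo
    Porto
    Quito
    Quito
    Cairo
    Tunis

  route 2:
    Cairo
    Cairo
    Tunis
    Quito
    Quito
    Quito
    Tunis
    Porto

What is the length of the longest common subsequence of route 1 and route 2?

Match Cairo [2,2]; then Tunis [3,3]; then Quito [6,5]; then Quito [7,6]; then Tunis [9,7] — 5 stops in the same relative order in both. The LCS DP gives dp[9][8] = 5, so this is optimal.

5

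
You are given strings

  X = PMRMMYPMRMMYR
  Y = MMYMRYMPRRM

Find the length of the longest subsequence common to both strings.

Let dp[i][j] be the LCS length of the first i characters of X and the first j characters of Y. dp[i][j] = dp[i-1][j-1]+1 when the i-th and j-th characters match, else max(dp[i-1][j], dp[i][j-1]).
    ·  M  M  Y  M  R  Y  M  P  R  R  M
 ·  0  0  0  0  0  0  0  0  0  0  0  0
 P  0  0  0  0  0  0  0  0  1  1  1  1
 M  0  1  1  1  1  1  1  1  1  1  1  2
 R  0  1  1  1  1  2  2  2  2  2  2  2
 M  0  1  2  2  2  2  2  3  3  3  3  3
 M  0  1  2  2  3  3  3  3  3  3  3  4
 Y  0  1  2  3  3  3  4  4  4  4  4  4
 P  0  1  2  3  3  3  4  4  5  5  5  5
 M  0  1  2  3  4  4  4  5  5  5  5  6
 R  0  1  2  3  4  5  5  5  5  6  6  6
 M  0  1  2  3  4  5  5  6  6  6  6  7
 M  0  1  2  3  4  5  5  6  6  6  6  7
 Y  0  1  2  3  4  5  6  6  6  6  6  7
 R  0  1  2  3  4  5  6  6  6  7  7  7
dp[13][11] = 7. One LCS (by backtracking along matches): MMMYPRM.

7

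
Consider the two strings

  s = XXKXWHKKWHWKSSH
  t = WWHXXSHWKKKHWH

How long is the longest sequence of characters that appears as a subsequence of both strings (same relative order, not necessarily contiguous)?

8

Taking X at s[1]=t[4], X at s[2]=t[5], K at s[3]=t[9], K at s[7]=t[10], K at s[8]=t[11], H at s[10]=t[12], W at s[11]=t[13], H at s[15]=t[14] gives a common subsequence of length 8. The LCS DP gives dp[15][14] = 8, so this is optimal.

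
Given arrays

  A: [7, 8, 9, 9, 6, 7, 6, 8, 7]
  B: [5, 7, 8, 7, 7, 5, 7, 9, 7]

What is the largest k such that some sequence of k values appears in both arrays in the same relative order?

4

Let dp[i][j] be the LCS length of the first i values of A and the first j values of B. dp[i][j] = dp[i-1][j-1]+1 when the i-th and j-th values match, else max(dp[i-1][j], dp[i][j-1]).
    ·  5  7  8  7  7  5  7  9  7
 ·  0  0  0  0  0  0  0  0  0  0
 7  0  0  1  1  1  1  1  1  1  1
 8  0  0  1  2  2  2  2  2  2  2
 9  0  0  1  2  2  2  2  2  3  3
 9  0  0  1  2  2  2  2  2  3  3
 6  0  0  1  2  2  2  2  2  3  3
 7  0  0  1  2  3  3  3  3  3  4
 6  0  0  1  2  3  3  3  3  3  4
 8  0  0  1  2  3  3  3  3  3  4
 7  0  0  1  2  3  4  4  4  4  4
dp[9][9] = 4. One LCS (by backtracking along matches): 7, 8, 9, 7.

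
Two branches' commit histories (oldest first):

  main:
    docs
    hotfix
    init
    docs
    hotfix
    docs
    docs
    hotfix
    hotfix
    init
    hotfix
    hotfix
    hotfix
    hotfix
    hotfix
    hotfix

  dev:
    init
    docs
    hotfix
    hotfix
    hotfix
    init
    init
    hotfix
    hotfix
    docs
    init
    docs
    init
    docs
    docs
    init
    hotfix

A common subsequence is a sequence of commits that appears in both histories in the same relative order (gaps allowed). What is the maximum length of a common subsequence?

Pick init (main #3, dev #1), then docs (main #4, dev #2), then hotfix (main #5, dev #3), then hotfix (main #8, dev #4), then hotfix (main #9, dev #5), then init (main #10, dev #7), then hotfix (main #11, dev #8), then hotfix (main #12, dev #9), then hotfix (main #16, dev #17); all 9 commits appear in both, in order, and the DP table's final entry dp[16][17] is also 9, so no common subsequence is longer.

9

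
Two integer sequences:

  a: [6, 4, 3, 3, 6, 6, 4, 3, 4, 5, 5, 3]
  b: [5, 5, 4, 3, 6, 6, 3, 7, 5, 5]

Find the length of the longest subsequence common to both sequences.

7

Taking 4 at a[2]=b[3], 3 at a[4]=b[4], 6 at a[5]=b[5], 6 at a[6]=b[6], 3 at a[8]=b[7], 5 at a[10]=b[9], 5 at a[11]=b[10] gives a common subsequence of length 7, and the DP table's final entry dp[12][10] is also 7, so no common subsequence is longer.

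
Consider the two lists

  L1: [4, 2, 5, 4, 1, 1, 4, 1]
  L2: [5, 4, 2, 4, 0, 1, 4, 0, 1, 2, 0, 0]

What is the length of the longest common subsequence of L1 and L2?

6

Match 4 [1,2]; then 2 [2,3]; then 4 [4,4]; then 1 [6,6]; then 4 [7,7]; then 1 [8,9] — 6 values in the same relative order in both. Since dp[8][12] = 6, nothing longer is possible.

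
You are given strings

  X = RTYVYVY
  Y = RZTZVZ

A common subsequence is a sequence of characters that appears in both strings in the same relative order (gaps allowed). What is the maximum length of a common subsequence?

3

Pick R at X[1]=Y[1] → T at X[2]=Y[3] → V at X[4]=Y[5]; all 3 characters appear in both, in order. Since dp[7][6] = 3, nothing longer is possible.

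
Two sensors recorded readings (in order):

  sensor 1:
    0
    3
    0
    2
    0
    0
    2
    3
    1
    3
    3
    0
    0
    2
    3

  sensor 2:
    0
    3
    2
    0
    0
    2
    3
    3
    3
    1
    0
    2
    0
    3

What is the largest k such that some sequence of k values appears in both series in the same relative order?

12

Match 0 (sensor 1 #1, sensor 2 #1); then 3 (sensor 1 #2, sensor 2 #2); then 2 (sensor 1 #4, sensor 2 #3); then 0 (sensor 1 #5, sensor 2 #4); then 0 (sensor 1 #6, sensor 2 #5); then 2 (sensor 1 #7, sensor 2 #6); then 3 (sensor 1 #8, sensor 2 #7); then 3 (sensor 1 #10, sensor 2 #8); then 3 (sensor 1 #11, sensor 2 #9); then 0 (sensor 1 #12, sensor 2 #11); then 0 (sensor 1 #13, sensor 2 #13); then 3 (sensor 1 #15, sensor 2 #14) — 12 values in the same relative order in both. dp[15][14] = 12 confirms this is the maximum.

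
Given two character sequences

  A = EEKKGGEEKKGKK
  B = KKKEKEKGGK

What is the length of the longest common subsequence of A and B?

7

One common subsequence of length 7: K at A[3]=B[2] → K at A[4]=B[3] → E at A[7]=B[4] → E at A[8]=B[6] → K at A[9]=B[7] → G at A[11]=B[9] → K at A[13]=B[10], and the DP table's final entry dp[13][10] is also 7, so no common subsequence is longer.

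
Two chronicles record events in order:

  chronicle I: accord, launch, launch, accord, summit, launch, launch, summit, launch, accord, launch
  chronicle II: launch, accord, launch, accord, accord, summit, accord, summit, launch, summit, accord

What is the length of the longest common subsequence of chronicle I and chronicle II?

7

Pick accord [1,2], launch [2,3], accord [4,7], summit [5,8], launch [7,9], summit [8,10], accord [10,11]; all 7 events appear in both, in order. The LCS DP gives dp[11][11] = 7, so this is optimal.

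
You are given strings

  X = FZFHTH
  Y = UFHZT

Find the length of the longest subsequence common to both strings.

Pick F (X #1, Y #2) → Z (X #2, Y #4) → T (X #5, Y #5); all 3 characters appear in both, in order. The LCS DP gives dp[6][5] = 3, so this is optimal.

3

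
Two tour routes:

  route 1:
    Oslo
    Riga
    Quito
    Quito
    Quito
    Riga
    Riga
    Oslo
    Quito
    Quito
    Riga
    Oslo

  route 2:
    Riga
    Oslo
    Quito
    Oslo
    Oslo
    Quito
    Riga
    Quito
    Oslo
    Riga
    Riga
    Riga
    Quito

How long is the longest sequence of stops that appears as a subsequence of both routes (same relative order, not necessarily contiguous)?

Match Oslo at route 1[1]=route 2[2]; then Quito at route 1[3]=route 2[3]; then Quito at route 1[4]=route 2[6]; then Quito at route 1[5]=route 2[8]; then Riga at route 1[6]=route 2[11]; then Riga at route 1[7]=route 2[12]; then Quito at route 1[10]=route 2[13] — 7 stops in the same relative order in both, and the DP table's final entry dp[12][13] is also 7, so no common subsequence is longer.

7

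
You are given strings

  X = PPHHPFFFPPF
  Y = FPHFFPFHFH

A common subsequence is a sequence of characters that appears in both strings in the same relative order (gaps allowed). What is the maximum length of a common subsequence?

Let dp[i][j] be the LCS length of the first i characters of X and the first j characters of Y. dp[i][j] = dp[i-1][j-1]+1 when the i-th and j-th characters match, else max(dp[i-1][j], dp[i][j-1]).
    ·  F  P  H  F  F  P  F  H  F  H
 ·  0  0  0  0  0  0  0  0  0  0  0
 P  0  0  1  1  1  1  1  1  1  1  1
 P  0  0  1  1  1  1  2  2  2  2  2
 H  0  0  1  2  2  2  2  2  3  3  3
 H  0  0  1  2  2  2  2  2  3  3  4
 P  0  0  1  2  2  2  3  3  3  3  4
 F  0  1  1  2  3  3  3  4  4  4  4
 F  0  1  1  2  3  4  4  4  4  5  5
 F  0  1  1  2  3  4  4  5  5  5  5
 P  0  1  2  2  3  4  5  5  5  5  5
 P  0  1  2  2  3  4  5  5  5  5  5
 F  0  1  2  2  3  4  5  6  6  6  6
dp[11][10] = 6. One LCS (by backtracking along matches): PHFFFF.

6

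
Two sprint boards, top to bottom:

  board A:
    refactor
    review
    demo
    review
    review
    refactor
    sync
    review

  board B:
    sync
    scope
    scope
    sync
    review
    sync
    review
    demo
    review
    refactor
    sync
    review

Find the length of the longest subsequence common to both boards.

Match review [2,7]; then demo [3,8]; then review [5,9]; then refactor [6,10]; then sync [7,11]; then review [8,12] — 6 tasks in the same relative order in both, and the DP table's final entry dp[8][12] is also 6, so no common subsequence is longer.

6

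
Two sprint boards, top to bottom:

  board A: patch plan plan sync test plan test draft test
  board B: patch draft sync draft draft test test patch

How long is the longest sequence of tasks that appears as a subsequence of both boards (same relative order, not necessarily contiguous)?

4

One common subsequence of length 4: patch at board A[1]=board B[1], then sync at board A[4]=board B[3], then test at board A[5]=board B[6], then test at board A[7]=board B[7]. dp[9][8] = 4 confirms this is the maximum.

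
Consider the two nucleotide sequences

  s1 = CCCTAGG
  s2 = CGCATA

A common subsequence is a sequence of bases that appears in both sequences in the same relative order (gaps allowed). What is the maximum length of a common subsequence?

4

One common subsequence of length 4: C [1,1]; then C [2,3]; then T [4,5]; then A [5,6]. The LCS DP gives dp[7][6] = 4, so this is optimal.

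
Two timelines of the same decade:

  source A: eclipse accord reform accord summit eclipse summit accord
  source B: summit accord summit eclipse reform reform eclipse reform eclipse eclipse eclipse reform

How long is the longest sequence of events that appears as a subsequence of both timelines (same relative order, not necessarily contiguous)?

One common subsequence of length 3: eclipse (source A #1, source B #7), then reform (source A #3, source B #8), then eclipse (source A #6, source B #11). Since dp[8][12] = 3, nothing longer is possible.

3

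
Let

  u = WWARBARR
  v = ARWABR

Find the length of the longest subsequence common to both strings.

Let dp[i][j] be the LCS length of the first i characters of u and the first j characters of v. dp[i][j] = dp[i-1][j-1]+1 when the i-th and j-th characters match, else max(dp[i-1][j], dp[i][j-1]).
    ·  A  R  W  A  B  R
 ·  0  0  0  0  0  0  0
 W  0  0  0  1  1  1  1
 W  0  0  0  1  1  1  1
 A  0  1  1  1  2  2  2
 R  0  1  2  2  2  2  3
 B  0  1  2  2  2  3  3
 A  0  1  2  2  3  3  3
 R  0  1  2  2  3  3  4
 R  0  1  2  2  3  3  4
dp[8][6] = 4. One LCS (by backtracking along matches): WABR.

4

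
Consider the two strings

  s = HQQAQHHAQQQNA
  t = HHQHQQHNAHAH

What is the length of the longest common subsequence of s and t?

Taking H at s[1]=t[2] → Q at s[2]=t[3] → Q at s[3]=t[5] → Q at s[5]=t[6] → H at s[6]=t[7] → H at s[7]=t[10] → A at s[8]=t[11] gives a common subsequence of length 7, and the DP table's final entry dp[13][12] is also 7, so no common subsequence is longer.

7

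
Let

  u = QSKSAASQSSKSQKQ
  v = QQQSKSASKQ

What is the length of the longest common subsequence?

8

Let dp[i][j] be the LCS length of the first i characters of u and the first j characters of v. dp[i][j] = dp[i-1][j-1]+1 when the i-th and j-th characters match, else max(dp[i-1][j], dp[i][j-1]).
    ·  Q  Q  Q  S  K  S  A  S  K  Q
 ·  0  0  0  0  0  0  0  0  0  0  0
 Q  0  1  1  1  1  1  1  1  1  1  1
 S  0  1  1  1  2  2  2  2  2  2  2
 K  0  1  1  1  2  3  3  3  3  3  3
 S  0  1  1  1  2  3  4  4  4  4  4
 A  0  1  1  1  2  3  4  5  5  5  5
 A  0  1  1  1  2  3  4  5  5  5  5
 S  0  1  1  1  2  3  4  5  6  6  6
 Q  0  1  2  2  2  3  4  5  6  6  7
 S  0  1  2  2  3  3  4  5  6  6  7
 S  0  1  2  2  3  3  4  5  6  6  7
 K  0  1  2  2  3  4  4  5  6  7  7
 S  0  1  2  2  3  4  5  5  6  7  7
 Q  0  1  2  3  3  4  5  5  6  7  8
 K  0  1  2  3  3  4  5  5  6  7  8
 Q  0  1  2  3  3  4  5  5  6  7  8
dp[15][10] = 8. One LCS (by backtracking along matches): QSKSASKQ.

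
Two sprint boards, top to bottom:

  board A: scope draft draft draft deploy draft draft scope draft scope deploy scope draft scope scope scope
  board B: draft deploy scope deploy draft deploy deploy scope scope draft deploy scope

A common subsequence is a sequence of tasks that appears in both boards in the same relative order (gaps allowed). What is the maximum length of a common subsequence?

One common subsequence of length 8: draft [4,1] → deploy [5,2] → scope [8,3] → draft [9,5] → scope [10,8] → scope [12,9] → draft [13,10] → scope [16,12]. The LCS DP gives dp[16][12] = 8, so this is optimal.

8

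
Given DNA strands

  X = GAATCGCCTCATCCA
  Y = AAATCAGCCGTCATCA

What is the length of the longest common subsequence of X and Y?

Taking A at X[2]=Y[2], then A at X[3]=Y[3], then T at X[4]=Y[4], then C at X[5]=Y[5], then G at X[6]=Y[7], then C at X[7]=Y[8], then C at X[8]=Y[9], then T at X[9]=Y[11], then C at X[10]=Y[12], then A at X[11]=Y[13], then T at X[12]=Y[14], then C at X[14]=Y[15], then A at X[15]=Y[16] gives a common subsequence of length 13. dp[15][16] = 13 confirms this is the maximum.

13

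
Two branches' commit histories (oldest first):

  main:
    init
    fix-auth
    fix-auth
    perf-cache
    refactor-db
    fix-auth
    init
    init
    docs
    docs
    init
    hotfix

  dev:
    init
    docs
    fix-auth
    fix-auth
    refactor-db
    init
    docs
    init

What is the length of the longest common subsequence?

One common subsequence of length 7: init at main[1]=dev[1], then fix-auth at main[2]=dev[3], then fix-auth at main[3]=dev[4], then refactor-db at main[5]=dev[5], then init at main[8]=dev[6], then docs at main[10]=dev[7], then init at main[11]=dev[8]. The LCS DP gives dp[12][8] = 7, so this is optimal.

7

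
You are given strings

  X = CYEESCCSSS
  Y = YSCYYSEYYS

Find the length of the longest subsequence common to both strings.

5

Let dp[i][j] be the LCS length of the first i characters of X and the first j characters of Y. dp[i][j] = dp[i-1][j-1]+1 when the i-th and j-th characters match, else max(dp[i-1][j], dp[i][j-1]).
    ·  Y  S  C  Y  Y  S  E  Y  Y  S
 ·  0  0  0  0  0  0  0  0  0  0  0
 C  0  0  0  1  1  1  1  1  1  1  1
 Y  0  1  1  1  2  2  2  2  2  2  2
 E  0  1  1  1  2  2  2  3  3  3  3
 E  0  1  1  1  2  2  2  3  3  3  3
 S  0  1  2  2  2  2  3  3  3  3  4
 C  0  1  2  3  3  3  3  3  3  3  4
 C  0  1  2  3  3  3  3  3  3  3  4
 S  0  1  2  3  3  3  4  4  4  4  4
 S  0  1  2  3  3  3  4  4  4  4  5
 S  0  1  2  3  3  3  4  4  4  4  5
dp[10][10] = 5. One LCS (by backtracking along matches): YSCSS.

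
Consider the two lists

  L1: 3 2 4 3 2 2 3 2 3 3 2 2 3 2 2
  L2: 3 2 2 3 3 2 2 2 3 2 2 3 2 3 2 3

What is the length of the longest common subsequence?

12

Match 3 at L1[1]=L2[1], then 2 at L1[2]=L2[3], then 3 at L1[4]=L2[5], then 2 at L1[5]=L2[6], then 2 at L1[6]=L2[7], then 2 at L1[8]=L2[8], then 3 at L1[10]=L2[9], then 2 at L1[11]=L2[10], then 2 at L1[12]=L2[11], then 3 at L1[13]=L2[12], then 2 at L1[14]=L2[13], then 2 at L1[15]=L2[15] — 12 values in the same relative order in both, and the DP table's final entry dp[15][16] is also 12, so no common subsequence is longer.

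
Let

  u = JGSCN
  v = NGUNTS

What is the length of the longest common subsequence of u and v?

Let dp[i][j] be the LCS length of the first i characters of u and the first j characters of v. dp[i][j] = dp[i-1][j-1]+1 when the i-th and j-th characters match, else max(dp[i-1][j], dp[i][j-1]).
    ·  N  G  U  N  T  S
 ·  0  0  0  0  0  0  0
 J  0  0  0  0  0  0  0
 G  0  0  1  1  1  1  1
 S  0  0  1  1  1  1  2
 C  0  0  1  1  1  1  2
 N  0  1  1  1  2  2  2
dp[5][6] = 2. One LCS (by backtracking along matches): GS.

2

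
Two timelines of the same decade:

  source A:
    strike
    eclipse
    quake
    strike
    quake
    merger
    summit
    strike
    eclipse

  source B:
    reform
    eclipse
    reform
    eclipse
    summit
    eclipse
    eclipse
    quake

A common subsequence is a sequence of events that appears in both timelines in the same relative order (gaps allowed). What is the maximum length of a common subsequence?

3

Taking eclipse (source A #2, source B #4) → summit (source A #7, source B #5) → eclipse (source A #9, source B #7) gives a common subsequence of length 3. The LCS DP gives dp[9][8] = 3, so this is optimal.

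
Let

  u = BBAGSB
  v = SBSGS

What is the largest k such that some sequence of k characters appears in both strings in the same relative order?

Match B [1,2]; then G [4,4]; then S [5,5] — 3 characters in the same relative order in both. Since dp[6][5] = 3, nothing longer is possible.

3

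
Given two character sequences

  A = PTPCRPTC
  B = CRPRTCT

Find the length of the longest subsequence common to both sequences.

Taking C (A #4, B #1); then R (A #5, B #2); then P (A #6, B #3); then T (A #7, B #5); then C (A #8, B #6) gives a common subsequence of length 5. Since dp[8][7] = 5, nothing longer is possible.

5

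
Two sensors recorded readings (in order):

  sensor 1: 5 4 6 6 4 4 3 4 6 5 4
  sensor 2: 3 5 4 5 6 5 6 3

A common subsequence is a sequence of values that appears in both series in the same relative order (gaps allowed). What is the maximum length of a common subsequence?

5

Pick 5 [1,2] → 4 [2,3] → 6 [3,5] → 6 [4,7] → 3 [7,8]; all 5 values appear in both, in order. Since dp[11][8] = 5, nothing longer is possible.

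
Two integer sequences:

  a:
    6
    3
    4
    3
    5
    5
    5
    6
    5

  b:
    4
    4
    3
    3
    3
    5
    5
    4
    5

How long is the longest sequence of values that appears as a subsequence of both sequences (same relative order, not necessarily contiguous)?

5

Taking 3 at a[2]=b[4], then 3 at a[4]=b[5], then 5 at a[5]=b[6], then 5 at a[6]=b[7], then 5 at a[9]=b[9] gives a common subsequence of length 5. The LCS DP gives dp[9][9] = 5, so this is optimal.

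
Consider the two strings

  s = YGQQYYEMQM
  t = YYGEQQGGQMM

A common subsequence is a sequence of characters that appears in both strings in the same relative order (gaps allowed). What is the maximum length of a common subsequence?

Match Y (s #1, t #2), then G (s #2, t #3), then Q (s #3, t #6), then Q (s #4, t #9), then M (s #8, t #10), then M (s #10, t #11) — 6 characters in the same relative order in both. Since dp[10][11] = 6, nothing longer is possible.

6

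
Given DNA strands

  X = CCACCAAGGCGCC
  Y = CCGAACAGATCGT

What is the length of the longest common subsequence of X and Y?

8

Pick C at X[1]=Y[1], C at X[2]=Y[2], A at X[3]=Y[5], C at X[5]=Y[6], A at X[6]=Y[7], A at X[7]=Y[9], C at X[10]=Y[11], G at X[11]=Y[12]; all 8 bases appear in both, in order. dp[13][13] = 8 confirms this is the maximum.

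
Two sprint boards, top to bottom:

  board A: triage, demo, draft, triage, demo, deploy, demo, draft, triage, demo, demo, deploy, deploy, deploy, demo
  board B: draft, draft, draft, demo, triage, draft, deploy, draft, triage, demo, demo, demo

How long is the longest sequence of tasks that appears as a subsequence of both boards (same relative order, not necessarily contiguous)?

Taking triage (board A #1, board B #5), draft (board A #3, board B #6), deploy (board A #6, board B #7), draft (board A #8, board B #8), triage (board A #9, board B #9), demo (board A #10, board B #10), demo (board A #11, board B #11), demo (board A #15, board B #12) gives a common subsequence of length 8. The LCS DP gives dp[15][12] = 8, so this is optimal.

8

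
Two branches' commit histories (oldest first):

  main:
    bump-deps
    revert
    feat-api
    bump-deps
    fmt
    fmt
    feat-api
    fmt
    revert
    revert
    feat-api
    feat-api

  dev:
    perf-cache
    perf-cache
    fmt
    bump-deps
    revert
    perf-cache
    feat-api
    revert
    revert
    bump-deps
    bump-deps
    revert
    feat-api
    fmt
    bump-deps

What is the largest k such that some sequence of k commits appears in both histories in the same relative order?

Match bump-deps at main[1]=dev[4] → revert at main[2]=dev[5] → feat-api at main[3]=dev[7] → bump-deps at main[4]=dev[11] → feat-api at main[7]=dev[13] → fmt at main[8]=dev[14] — 6 commits in the same relative order in both. Since dp[12][15] = 6, nothing longer is possible.

6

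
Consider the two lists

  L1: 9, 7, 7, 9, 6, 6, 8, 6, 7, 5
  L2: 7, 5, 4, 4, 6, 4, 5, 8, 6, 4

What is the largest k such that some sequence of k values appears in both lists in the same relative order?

Let dp[i][j] be the LCS length of the first i values of L1 and the first j values of L2. dp[i][j] = dp[i-1][j-1]+1 when the i-th and j-th values match, else max(dp[i-1][j], dp[i][j-1]).
    ·  7  5  4  4  6  4  5  8  6  4
 ·  0  0  0  0  0  0  0  0  0  0  0
 9  0  0  0  0  0  0  0  0  0  0  0
 7  0  1  1  1  1  1  1  1  1  1  1
 7  0  1  1  1  1  1  1  1  1  1  1
 9  0  1  1  1  1  1  1  1  1  1  1
 6  0  1  1  1  1  2  2  2  2  2  2
 6  0  1  1  1  1  2  2  2  2  3  3
 8  0  1  1  1  1  2  2  2  3  3  3
 6  0  1  1  1  1  2  2  2  3  4  4
 7  0  1  1  1  1  2  2  2  3  4  4
 5  0  1  2  2  2  2  2  3  3  4  4
dp[10][10] = 4. One LCS (by backtracking along matches): 7, 6, 8, 6.

4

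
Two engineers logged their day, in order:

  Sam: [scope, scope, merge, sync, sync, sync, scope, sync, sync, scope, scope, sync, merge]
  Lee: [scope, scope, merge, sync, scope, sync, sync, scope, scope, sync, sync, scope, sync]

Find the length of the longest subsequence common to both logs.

11

One common subsequence of length 11: scope at Sam[1]=Lee[1] → scope at Sam[2]=Lee[2] → merge at Sam[3]=Lee[3] → sync at Sam[4]=Lee[4] → sync at Sam[5]=Lee[6] → sync at Sam[6]=Lee[7] → scope at Sam[7]=Lee[9] → sync at Sam[8]=Lee[10] → sync at Sam[9]=Lee[11] → scope at Sam[11]=Lee[12] → sync at Sam[12]=Lee[13]. dp[13][13] = 11 confirms this is the maximum.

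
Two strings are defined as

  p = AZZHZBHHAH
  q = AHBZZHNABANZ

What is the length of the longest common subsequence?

6

Let dp[i][j] be the LCS length of the first i characters of p and the first j characters of q. dp[i][j] = dp[i-1][j-1]+1 when the i-th and j-th characters match, else max(dp[i-1][j], dp[i][j-1]).
    ·  A  H  B  Z  Z  H  N  A  B  A  N  Z
 ·  0  0  0  0  0  0  0  0  0  0  0  0  0
 A  0  1  1  1  1  1  1  1  1  1  1  1  1
 Z  0  1  1  1  2  2  2  2  2  2  2  2  2
 Z  0  1  1  1  2  3  3  3  3  3  3  3  3
 H  0  1  2  2  2  3  4  4  4  4  4  4  4
 Z  0  1  2  2  3  3  4  4  4  4  4  4  5
 B  0  1  2  3  3  3  4  4  4  5  5  5  5
 H  0  1  2  3  3  3  4  4  4  5  5  5  5
 H  0  1  2  3  3  3  4  4  4  5  5  5  5
 A  0  1  2  3  3  3  4  4  5  5  6  6  6
 H  0  1  2  3  3  3  4  4  5  5  6  6  6
dp[10][12] = 6. One LCS (by backtracking along matches): AZZHBA.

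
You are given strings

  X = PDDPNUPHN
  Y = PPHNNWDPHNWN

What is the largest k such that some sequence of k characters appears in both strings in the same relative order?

6

Taking P (X #1, Y #1), then P (X #4, Y #2), then N (X #5, Y #5), then P (X #7, Y #8), then H (X #8, Y #9), then N (X #9, Y #12) gives a common subsequence of length 6. dp[9][12] = 6 confirms this is the maximum.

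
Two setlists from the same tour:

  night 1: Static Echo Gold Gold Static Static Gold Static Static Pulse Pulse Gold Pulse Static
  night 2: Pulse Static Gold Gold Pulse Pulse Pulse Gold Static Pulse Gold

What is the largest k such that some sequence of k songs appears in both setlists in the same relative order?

Taking Static at night 1[1]=night 2[2], Gold at night 1[3]=night 2[3], Gold at night 1[4]=night 2[4], Gold at night 1[7]=night 2[8], Static at night 1[9]=night 2[9], Pulse at night 1[11]=night 2[10], Gold at night 1[12]=night 2[11] gives a common subsequence of length 7. The LCS DP gives dp[14][11] = 7, so this is optimal.

7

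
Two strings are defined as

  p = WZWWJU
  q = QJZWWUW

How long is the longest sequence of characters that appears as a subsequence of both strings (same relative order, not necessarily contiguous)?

4

Let dp[i][j] be the LCS length of the first i characters of p and the first j characters of q. dp[i][j] = dp[i-1][j-1]+1 when the i-th and j-th characters match, else max(dp[i-1][j], dp[i][j-1]).
    ·  Q  J  Z  W  W  U  W
 ·  0  0  0  0  0  0  0  0
 W  0  0  0  0  1  1  1  1
 Z  0  0  0  1  1  1  1  1
 W  0  0  0  1  2  2  2  2
 W  0  0  0  1  2  3  3  3
 J  0  0  1  1  2  3  3  3
 U  0  0  1  1  2  3  4  4
dp[6][7] = 4. One LCS (by backtracking along matches): ZWWU.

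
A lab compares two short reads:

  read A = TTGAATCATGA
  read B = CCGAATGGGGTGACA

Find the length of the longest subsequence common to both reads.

7

Taking G (read A #3, read B #3), A (read A #4, read B #4), A (read A #5, read B #5), T (read A #6, read B #6), T (read A #9, read B #11), G (read A #10, read B #12), A (read A #11, read B #15) gives a common subsequence of length 7. dp[11][15] = 7 confirms this is the maximum.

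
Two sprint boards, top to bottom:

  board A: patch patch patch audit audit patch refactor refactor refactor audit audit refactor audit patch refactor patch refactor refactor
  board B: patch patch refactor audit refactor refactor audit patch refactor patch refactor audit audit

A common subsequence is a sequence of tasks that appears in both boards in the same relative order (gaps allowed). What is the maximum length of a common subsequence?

Match patch at board A[1]=board B[1], patch at board A[2]=board B[2], audit at board A[5]=board B[4], refactor at board A[9]=board B[5], refactor at board A[12]=board B[6], audit at board A[13]=board B[7], patch at board A[14]=board B[8], refactor at board A[15]=board B[9], patch at board A[16]=board B[10], refactor at board A[17]=board B[11] — 10 tasks in the same relative order in both, and the DP table's final entry dp[18][13] is also 10, so no common subsequence is longer.

10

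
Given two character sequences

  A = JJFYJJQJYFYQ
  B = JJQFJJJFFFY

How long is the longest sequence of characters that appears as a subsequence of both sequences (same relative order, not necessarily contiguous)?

8

Let dp[i][j] be the LCS length of the first i characters of A and the first j characters of B. dp[i][j] = dp[i-1][j-1]+1 when the i-th and j-th characters match, else max(dp[i-1][j], dp[i][j-1]).
    ·  J  J  Q  F  J  J  J  F  F  F  Y
 ·  0  0  0  0  0  0  0  0  0  0  0  0
 J  0  1  1  1  1  1  1  1  1  1  1  1
 J  0  1  2  2  2  2  2  2  2  2  2  2
 F  0  1  2  2  3  3  3  3  3  3  3  3
 Y  0  1  2  2  3  3  3  3  3  3  3  4
 J  0  1  2  2  3  4  4  4  4  4  4  4
 J  0  1  2  2  3  4  5  5  5  5  5  5
 Q  0  1  2  3  3  4  5  5  5  5  5  5
 J  0  1  2  3  3  4  5  6  6  6  6  6
 Y  0  1  2  3  3  4  5  6  6  6  6  7
 F  0  1  2  3  4  4  5  6  7  7  7  7
 Y  0  1  2  3  4  4  5  6  7  7  7  8
 Q  0  1  2  3  4  4  5  6  7  7  7  8
dp[12][11] = 8. One LCS (by backtracking along matches): JJFJJJFY.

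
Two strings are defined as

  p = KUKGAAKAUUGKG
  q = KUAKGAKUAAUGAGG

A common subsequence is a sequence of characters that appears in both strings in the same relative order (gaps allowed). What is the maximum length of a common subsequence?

Match K (p #1, q #1); then U (p #2, q #2); then K (p #3, q #4); then G (p #4, q #5); then A (p #5, q #6); then A (p #6, q #9); then A (p #8, q #10); then U (p #9, q #11); then G (p #11, q #14); then G (p #13, q #15) — 10 characters in the same relative order in both. The LCS DP gives dp[13][15] = 10, so this is optimal.

10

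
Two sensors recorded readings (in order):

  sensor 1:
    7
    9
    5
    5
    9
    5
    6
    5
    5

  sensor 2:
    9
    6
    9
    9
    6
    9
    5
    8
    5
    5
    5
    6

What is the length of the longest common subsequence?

Let dp[i][j] be the LCS length of the first i values of sensor 1 and the first j values of sensor 2. dp[i][j] = dp[i-1][j-1]+1 when the i-th and j-th values match, else max(dp[i-1][j], dp[i][j-1]).
    ·  9  6  9  9  6  9  5  8  5  5  5  6
 ·  0  0  0  0  0  0  0  0  0  0  0  0  0
 7  0  0  0  0  0  0  0  0  0  0  0  0  0
 9  0  1  1  1  1  1  1  1  1  1  1  1  1
 5  0  1  1  1  1  1  1  2  2  2  2  2  2
 5  0  1  1  1  1  1  1  2  2  3  3  3  3
 9  0  1  1  2  2  2  2  2  2  3  3  3  3
 5  0  1  1  2  2  2  2  3  3  3  4  4  4
 6  0  1  2  2  2  3  3  3  3  3  4  4  5
 5  0  1  2  2  2  3  3  4  4  4  4  5  5
 5  0  1  2  2  2  3  3  4  4  5  5  5  5
dp[9][12] = 5. One LCS (by backtracking along matches): 9, 5, 5, 5, 6.

5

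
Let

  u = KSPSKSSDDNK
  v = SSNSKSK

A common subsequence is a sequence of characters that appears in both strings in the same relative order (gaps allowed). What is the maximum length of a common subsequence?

Let dp[i][j] be the LCS length of the first i characters of u and the first j characters of v. dp[i][j] = dp[i-1][j-1]+1 when the i-th and j-th characters match, else max(dp[i-1][j], dp[i][j-1]).
    ·  S  S  N  S  K  S  K
 ·  0  0  0  0  0  0  0  0
 K  0  0  0  0  0  1  1  1
 S  0  1  1  1  1  1  2  2
 P  0  1  1  1  1  1  2  2
 S  0  1  2  2  2  2  2  2
 K  0  1  2  2  2  3  3  3
 S  0  1  2  2  3  3  4  4
 S  0  1  2  2  3  3  4  4
 D  0  1  2  2  3  3  4  4
 D  0  1  2  2  3  3  4  4
 N  0  1  2  3  3  3  4  4
 K  0  1  2  3  3  4  4  5
dp[11][7] = 5. One LCS (by backtracking along matches): SSKSK.

5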